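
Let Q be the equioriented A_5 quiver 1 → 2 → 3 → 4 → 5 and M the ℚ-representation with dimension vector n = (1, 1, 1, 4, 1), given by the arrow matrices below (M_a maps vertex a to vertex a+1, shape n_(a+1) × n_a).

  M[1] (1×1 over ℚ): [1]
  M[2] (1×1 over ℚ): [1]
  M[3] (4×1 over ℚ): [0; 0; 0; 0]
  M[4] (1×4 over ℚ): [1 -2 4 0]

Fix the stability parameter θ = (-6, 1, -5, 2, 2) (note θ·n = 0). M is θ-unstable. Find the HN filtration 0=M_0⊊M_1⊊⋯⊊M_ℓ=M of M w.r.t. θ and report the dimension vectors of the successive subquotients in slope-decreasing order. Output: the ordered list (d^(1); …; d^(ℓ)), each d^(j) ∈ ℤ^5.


Interval decomposition of M: I[1,3], I[4,4]^3, I[4,5].
HN type (ℓ=3): μ^(1)=2; μ^(2)=-2; μ^(3)=-6

((0, 0, 0, 4, 1); (0, 1, 1, 0, 0); (1, 0, 0, 0, 0))


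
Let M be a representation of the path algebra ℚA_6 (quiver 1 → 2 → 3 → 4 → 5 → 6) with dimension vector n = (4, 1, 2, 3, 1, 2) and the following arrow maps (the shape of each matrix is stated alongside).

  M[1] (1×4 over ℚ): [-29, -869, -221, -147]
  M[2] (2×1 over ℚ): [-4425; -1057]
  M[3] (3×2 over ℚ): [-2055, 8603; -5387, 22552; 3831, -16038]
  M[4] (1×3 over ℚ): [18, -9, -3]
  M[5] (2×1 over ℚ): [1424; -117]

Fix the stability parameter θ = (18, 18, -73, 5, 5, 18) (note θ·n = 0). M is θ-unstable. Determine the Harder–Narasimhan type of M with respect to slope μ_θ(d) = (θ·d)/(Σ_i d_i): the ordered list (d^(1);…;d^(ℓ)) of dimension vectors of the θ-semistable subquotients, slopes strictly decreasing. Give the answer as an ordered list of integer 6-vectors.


Via rank(M_{q-1}∘⋯∘M_p): M ≅ I[1,1]^3, I[1,4], I[3,4], I[4,6], I[6,6].
μ_θ-semistable layers: μ^(1)=18; μ^(2)=5; μ^(3)=-37/3; μ^(4)=-73

((3, 0, 0, 0, 0, 2); (0, 0, 0, 3, 1, 0); (1, 1, 1, 0, 0, 0); (0, 0, 1, 0, 0, 0))


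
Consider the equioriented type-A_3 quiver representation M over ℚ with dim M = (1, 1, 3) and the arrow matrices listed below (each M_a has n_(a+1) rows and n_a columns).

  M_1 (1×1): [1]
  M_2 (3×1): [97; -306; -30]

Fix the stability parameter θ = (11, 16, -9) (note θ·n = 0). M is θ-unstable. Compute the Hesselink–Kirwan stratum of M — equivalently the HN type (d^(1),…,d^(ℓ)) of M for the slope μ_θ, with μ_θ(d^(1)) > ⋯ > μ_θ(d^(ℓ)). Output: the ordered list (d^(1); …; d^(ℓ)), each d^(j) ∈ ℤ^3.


Via rank(M_{q-1}∘⋯∘M_p): M ≅ I[1,3], I[3,3]^2.
μ_θ-semistable layers: μ^(1)=6; μ^(2)=-9

((1, 1, 1); (0, 0, 2))


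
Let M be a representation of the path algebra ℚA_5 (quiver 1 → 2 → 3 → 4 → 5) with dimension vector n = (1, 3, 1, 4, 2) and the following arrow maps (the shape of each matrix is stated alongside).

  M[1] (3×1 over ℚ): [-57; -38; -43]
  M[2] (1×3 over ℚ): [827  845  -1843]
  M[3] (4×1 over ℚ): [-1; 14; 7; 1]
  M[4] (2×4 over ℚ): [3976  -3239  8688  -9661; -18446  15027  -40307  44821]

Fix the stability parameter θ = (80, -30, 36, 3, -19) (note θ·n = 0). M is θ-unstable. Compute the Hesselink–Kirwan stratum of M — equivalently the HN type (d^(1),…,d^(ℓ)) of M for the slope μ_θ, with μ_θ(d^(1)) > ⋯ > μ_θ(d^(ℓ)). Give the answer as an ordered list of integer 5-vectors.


Via rank(M_{q-1}∘⋯∘M_p): M ≅ I[1,2], I[2,2], I[2,5], I[4,4]^2, I[4,5].
μ_θ-semistable layers: μ^(1)=25; μ^(2)=20/3; μ^(3)=3; μ^(4)=-8; μ^(5)=-30

((1, 1, 0, 0, 0); (0, 0, 1, 1, 1); (0, 0, 0, 2, 0); (0, 0, 0, 1, 1); (0, 2, 0, 0, 0))


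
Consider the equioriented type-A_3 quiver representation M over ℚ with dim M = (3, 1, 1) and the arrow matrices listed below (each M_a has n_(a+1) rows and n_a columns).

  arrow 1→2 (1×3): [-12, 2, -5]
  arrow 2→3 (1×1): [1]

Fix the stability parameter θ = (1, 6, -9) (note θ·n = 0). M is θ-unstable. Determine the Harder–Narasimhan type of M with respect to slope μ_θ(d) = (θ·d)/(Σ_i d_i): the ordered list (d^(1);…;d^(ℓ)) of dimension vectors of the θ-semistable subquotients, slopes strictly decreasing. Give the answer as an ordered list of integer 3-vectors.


Via rank(M_{q-1}∘⋯∘M_p): M ≅ I[1,1]^2, I[1,3].
μ_θ-semistable layers: μ^(1)=1; μ^(2)=-2/3

((2, 0, 0); (1, 1, 1))


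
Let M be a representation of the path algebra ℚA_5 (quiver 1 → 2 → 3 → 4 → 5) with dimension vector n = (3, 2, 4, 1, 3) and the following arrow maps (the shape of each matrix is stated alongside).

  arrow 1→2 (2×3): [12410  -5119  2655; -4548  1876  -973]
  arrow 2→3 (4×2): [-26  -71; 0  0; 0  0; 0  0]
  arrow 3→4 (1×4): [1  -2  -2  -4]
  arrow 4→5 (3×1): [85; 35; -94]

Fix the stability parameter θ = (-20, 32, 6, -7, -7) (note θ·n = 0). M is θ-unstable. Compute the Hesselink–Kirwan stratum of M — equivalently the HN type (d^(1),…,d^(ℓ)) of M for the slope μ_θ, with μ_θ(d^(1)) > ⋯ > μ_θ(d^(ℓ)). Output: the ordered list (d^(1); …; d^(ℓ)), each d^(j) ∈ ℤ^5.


Barcode: M ≅ I[1,1], I[1,2], I[1,5], I[3,3]^3, I[5,5]^2. HN layers by μ_θ (4 steps, strictly decreasing):
  μ^(1)=32; μ^(2)=6; μ^(3)=-7; μ^(4)=-20

((0, 1, 0, 0, 0); (0, 1, 4, 1, 1); (0, 0, 0, 0, 2); (3, 0, 0, 0, 0))


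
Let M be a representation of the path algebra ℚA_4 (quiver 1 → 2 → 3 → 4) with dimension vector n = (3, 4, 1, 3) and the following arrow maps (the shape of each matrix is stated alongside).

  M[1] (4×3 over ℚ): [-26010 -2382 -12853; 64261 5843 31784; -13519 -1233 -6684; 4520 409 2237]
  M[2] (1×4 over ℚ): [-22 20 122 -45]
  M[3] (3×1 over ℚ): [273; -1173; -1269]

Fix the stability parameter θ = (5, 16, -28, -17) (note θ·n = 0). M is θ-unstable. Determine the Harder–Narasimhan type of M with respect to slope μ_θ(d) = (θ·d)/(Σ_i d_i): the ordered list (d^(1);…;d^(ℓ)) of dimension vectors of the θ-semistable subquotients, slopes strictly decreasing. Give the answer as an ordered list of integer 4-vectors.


Barcode: M ≅ I[1,2]^2, I[1,4], I[2,2], I[4,4]^2. HN layers by μ_θ (4 steps, strictly decreasing):
  μ^(1)=16; μ^(2)=5; μ^(3)=-6; μ^(4)=-17

((0, 3, 0, 0); (2, 0, 0, 0); (1, 1, 1, 1); (0, 0, 0, 2))


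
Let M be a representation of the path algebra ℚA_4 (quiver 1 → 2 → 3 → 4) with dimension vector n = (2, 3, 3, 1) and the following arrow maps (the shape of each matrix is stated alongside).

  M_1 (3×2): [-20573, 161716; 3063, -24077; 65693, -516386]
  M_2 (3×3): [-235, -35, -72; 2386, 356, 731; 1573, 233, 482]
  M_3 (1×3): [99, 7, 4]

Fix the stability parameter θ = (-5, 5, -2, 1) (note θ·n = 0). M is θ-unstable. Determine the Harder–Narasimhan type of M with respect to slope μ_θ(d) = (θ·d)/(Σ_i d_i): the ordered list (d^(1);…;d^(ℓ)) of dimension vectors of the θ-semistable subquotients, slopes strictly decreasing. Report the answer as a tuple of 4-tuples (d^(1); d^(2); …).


Via rank(M_{q-1}∘⋯∘M_p): M ≅ I[1,3], I[1,4], I[2,2], I[3,3].
μ_θ-semistable layers: μ^(1)=5; μ^(2)=3/2; μ^(3)=4/3; μ^(4)=-2; μ^(5)=-5

((0, 1, 0, 0); (0, 1, 1, 0); (0, 1, 1, 1); (0, 0, 1, 0); (2, 0, 0, 0))


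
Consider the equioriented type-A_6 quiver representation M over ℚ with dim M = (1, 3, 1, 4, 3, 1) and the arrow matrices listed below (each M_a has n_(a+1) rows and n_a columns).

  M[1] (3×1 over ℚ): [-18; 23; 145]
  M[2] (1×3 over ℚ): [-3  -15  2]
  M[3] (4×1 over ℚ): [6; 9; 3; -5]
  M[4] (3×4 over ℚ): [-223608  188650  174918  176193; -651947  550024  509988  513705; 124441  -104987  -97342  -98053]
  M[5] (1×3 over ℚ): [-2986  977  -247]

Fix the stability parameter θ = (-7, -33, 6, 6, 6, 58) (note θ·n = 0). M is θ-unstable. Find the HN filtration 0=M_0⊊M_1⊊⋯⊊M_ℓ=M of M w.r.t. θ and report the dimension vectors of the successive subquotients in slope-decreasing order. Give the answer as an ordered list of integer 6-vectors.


Barcode: M ≅ I[1,6], I[2,2]^2, I[4,4], I[4,5]^2. HN layers by μ_θ (4 steps, strictly decreasing):
  μ^(1)=58; μ^(2)=6; μ^(3)=-20; μ^(4)=-33

((0, 0, 0, 0, 0, 1); (0, 0, 1, 4, 3, 0); (1, 1, 0, 0, 0, 0); (0, 2, 0, 0, 0, 0))


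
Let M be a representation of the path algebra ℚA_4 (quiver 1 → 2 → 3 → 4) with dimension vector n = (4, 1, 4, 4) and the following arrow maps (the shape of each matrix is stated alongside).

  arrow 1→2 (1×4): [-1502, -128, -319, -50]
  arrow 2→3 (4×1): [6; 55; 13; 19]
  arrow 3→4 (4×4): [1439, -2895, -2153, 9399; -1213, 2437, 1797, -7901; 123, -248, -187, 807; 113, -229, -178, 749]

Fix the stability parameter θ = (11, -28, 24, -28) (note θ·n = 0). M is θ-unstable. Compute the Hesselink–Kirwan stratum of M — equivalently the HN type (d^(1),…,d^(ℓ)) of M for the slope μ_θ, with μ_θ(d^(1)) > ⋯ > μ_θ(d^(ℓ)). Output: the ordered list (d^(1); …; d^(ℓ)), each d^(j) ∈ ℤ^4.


Via rank(M_{q-1}∘⋯∘M_p): M ≅ I[1,1]^3, I[1,4], I[3,3], I[3,4]^2, I[4,4].
μ_θ-semistable layers: μ^(1)=24; μ^(2)=11; μ^(3)=-2; μ^(4)=-17/2; μ^(5)=-28

((0, 0, 1, 0); (3, 0, 0, 0); (0, 0, 3, 3); (1, 1, 0, 0); (0, 0, 0, 1))


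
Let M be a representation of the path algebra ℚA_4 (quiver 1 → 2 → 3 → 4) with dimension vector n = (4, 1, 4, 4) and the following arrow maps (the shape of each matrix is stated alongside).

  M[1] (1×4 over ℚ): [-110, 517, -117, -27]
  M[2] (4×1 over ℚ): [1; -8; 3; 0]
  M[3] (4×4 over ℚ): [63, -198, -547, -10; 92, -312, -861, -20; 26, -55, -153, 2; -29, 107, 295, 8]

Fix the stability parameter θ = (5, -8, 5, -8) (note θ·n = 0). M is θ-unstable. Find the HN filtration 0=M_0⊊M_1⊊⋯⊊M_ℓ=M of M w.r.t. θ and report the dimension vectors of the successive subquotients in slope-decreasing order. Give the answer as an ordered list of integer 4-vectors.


Via rank(M_{q-1}∘⋯∘M_p): M ≅ I[1,1]^3, I[1,4], I[3,4]^3.
μ_θ-semistable layers: μ^(1)=5; μ^(2)=-3/2

((3, 0, 0, 0); (1, 1, 4, 4))


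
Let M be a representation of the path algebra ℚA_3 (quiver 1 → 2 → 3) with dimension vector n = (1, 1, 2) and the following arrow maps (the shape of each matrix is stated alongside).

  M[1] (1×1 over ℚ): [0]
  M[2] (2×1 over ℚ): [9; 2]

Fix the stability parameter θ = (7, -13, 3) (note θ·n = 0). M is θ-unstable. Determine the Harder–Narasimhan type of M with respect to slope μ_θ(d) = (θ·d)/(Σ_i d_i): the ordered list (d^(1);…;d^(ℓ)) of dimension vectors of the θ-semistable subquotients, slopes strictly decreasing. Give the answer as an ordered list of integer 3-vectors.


Via rank(M_{q-1}∘⋯∘M_p): M ≅ I[1,1], I[2,3], I[3,3].
μ_θ-semistable layers: μ^(1)=7; μ^(2)=3; μ^(3)=-13

((1, 0, 0); (0, 0, 2); (0, 1, 0))


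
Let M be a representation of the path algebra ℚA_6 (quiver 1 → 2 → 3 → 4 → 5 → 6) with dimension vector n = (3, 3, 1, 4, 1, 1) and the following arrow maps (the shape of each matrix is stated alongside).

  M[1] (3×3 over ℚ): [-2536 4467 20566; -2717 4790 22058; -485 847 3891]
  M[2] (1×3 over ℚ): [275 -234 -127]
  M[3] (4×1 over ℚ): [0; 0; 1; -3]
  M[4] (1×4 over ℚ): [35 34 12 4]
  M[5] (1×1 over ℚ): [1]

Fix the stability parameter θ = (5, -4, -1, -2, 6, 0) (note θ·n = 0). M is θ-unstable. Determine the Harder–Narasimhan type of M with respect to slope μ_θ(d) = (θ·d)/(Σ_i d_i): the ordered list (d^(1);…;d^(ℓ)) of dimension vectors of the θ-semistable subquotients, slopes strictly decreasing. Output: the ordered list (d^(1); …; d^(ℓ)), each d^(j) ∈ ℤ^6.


Barcode: M ≅ I[1,2]^2, I[1,4], I[4,4]^2, I[4,6]. HN layers by μ_θ (4 steps, strictly decreasing):
  μ^(1)=3; μ^(2)=1/2; μ^(3)=-1/2; μ^(4)=-2

((0, 0, 0, 0, 1, 1); (2, 2, 0, 0, 0, 0); (1, 1, 1, 1, 0, 0); (0, 0, 0, 3, 0, 0))


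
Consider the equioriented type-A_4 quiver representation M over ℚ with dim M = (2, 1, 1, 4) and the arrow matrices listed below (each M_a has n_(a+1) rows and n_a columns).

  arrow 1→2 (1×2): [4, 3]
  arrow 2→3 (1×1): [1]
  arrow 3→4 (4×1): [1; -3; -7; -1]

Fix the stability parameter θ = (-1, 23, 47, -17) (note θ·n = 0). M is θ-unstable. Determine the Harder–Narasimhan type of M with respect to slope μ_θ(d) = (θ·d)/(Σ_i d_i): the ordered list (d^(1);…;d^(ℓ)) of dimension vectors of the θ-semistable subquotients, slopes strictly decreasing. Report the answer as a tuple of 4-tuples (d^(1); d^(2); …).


Barcode: M ≅ I[1,1], I[1,4], I[4,4]^3. HN layers by μ_θ (3 steps, strictly decreasing):
  μ^(1)=53/3; μ^(2)=-1; μ^(3)=-17

((0, 1, 1, 1); (2, 0, 0, 0); (0, 0, 0, 3))


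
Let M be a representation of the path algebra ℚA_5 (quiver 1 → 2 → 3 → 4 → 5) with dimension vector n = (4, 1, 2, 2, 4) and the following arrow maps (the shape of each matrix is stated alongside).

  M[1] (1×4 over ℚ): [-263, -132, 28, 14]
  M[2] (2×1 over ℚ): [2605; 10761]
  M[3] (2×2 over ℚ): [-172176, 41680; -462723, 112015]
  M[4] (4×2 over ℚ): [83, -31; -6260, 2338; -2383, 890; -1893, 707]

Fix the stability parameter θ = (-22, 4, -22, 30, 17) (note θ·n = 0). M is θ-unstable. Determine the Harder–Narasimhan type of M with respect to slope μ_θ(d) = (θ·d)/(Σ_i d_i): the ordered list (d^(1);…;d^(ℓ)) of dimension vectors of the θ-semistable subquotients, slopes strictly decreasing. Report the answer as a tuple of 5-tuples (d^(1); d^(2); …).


Via rank(M_{q-1}∘⋯∘M_p): M ≅ I[1,1]^3, I[1,3], I[3,5], I[4,5], I[5,5]^2.
μ_θ-semistable layers: μ^(1)=47/2; μ^(2)=17; μ^(3)=-9; μ^(4)=-22

((0, 0, 0, 2, 2); (0, 0, 0, 0, 2); (0, 1, 1, 0, 0); (4, 0, 1, 0, 0))


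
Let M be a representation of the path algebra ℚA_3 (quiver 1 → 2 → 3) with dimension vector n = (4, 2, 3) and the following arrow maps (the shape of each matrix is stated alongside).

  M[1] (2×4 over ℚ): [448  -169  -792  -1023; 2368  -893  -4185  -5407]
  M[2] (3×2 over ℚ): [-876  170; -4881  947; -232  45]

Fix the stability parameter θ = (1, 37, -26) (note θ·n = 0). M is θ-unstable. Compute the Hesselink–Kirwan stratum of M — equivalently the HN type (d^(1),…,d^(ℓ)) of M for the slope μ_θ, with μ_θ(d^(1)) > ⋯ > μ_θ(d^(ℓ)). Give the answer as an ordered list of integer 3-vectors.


Interval decomposition of M: I[1,1]^2, I[1,3]^2, I[3,3].
HN type (ℓ=3): μ^(1)=11/2; μ^(2)=1; μ^(3)=-26

((0, 2, 2); (4, 0, 0); (0, 0, 1))


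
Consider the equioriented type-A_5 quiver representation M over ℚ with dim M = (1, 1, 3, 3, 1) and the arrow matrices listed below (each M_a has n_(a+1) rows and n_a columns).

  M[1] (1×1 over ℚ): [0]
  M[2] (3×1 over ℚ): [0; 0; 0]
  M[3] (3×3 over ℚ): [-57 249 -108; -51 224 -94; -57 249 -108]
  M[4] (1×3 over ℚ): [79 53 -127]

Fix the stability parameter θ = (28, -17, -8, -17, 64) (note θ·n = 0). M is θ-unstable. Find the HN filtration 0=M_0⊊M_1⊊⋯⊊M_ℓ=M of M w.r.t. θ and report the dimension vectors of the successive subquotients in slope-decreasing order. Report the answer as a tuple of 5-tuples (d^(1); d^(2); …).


Interval decomposition of M: I[1,1], I[2,2], I[3,3], I[3,4], I[3,5], I[4,4].
HN type (ℓ=5): μ^(1)=64; μ^(2)=28; μ^(3)=-8; μ^(4)=-25/2; μ^(5)=-17

((0, 0, 0, 0, 1); (1, 0, 0, 0, 0); (0, 0, 1, 0, 0); (0, 0, 2, 2, 0); (0, 1, 0, 1, 0))


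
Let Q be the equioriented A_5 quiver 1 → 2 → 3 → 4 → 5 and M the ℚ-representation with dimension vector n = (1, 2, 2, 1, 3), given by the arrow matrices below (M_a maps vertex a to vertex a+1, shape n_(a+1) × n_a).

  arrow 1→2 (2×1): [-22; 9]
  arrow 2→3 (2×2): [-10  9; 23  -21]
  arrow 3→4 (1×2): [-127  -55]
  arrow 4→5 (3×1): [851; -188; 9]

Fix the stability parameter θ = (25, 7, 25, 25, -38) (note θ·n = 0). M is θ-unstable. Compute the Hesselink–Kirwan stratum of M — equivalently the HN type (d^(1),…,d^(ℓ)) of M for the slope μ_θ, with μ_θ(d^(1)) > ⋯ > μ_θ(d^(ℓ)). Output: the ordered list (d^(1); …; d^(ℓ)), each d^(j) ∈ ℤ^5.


Via rank(M_{q-1}∘⋯∘M_p): M ≅ I[1,5], I[2,3], I[5,5]^2.
μ_θ-semistable layers: μ^(1)=25; μ^(2)=44/5; μ^(3)=7; μ^(4)=-38

((0, 0, 1, 0, 0); (1, 1, 1, 1, 1); (0, 1, 0, 0, 0); (0, 0, 0, 0, 2))


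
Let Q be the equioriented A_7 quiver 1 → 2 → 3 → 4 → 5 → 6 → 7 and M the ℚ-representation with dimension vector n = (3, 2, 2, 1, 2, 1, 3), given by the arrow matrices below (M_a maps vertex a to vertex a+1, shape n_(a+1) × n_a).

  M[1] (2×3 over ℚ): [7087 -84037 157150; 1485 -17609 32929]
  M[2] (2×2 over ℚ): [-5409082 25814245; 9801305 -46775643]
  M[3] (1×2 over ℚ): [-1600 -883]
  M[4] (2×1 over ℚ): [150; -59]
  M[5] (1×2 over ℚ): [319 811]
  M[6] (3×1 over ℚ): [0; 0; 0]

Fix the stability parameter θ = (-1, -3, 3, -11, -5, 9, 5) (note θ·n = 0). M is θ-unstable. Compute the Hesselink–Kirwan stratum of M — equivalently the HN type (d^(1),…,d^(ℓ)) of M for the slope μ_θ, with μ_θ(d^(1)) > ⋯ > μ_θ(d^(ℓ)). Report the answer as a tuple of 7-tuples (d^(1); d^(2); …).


Via rank(M_{q-1}∘⋯∘M_p): M ≅ I[1,1], I[1,3], I[1,6], I[5,5], I[7,7]^3.
μ_θ-semistable layers: μ^(1)=9; μ^(2)=5; μ^(3)=3; μ^(4)=-1; μ^(5)=-2; μ^(6)=-17/5; μ^(7)=-5

((0, 0, 0, 0, 0, 1, 0); (0, 0, 0, 0, 0, 0, 3); (0, 0, 1, 0, 0, 0, 0); (1, 0, 0, 0, 0, 0, 0); (1, 1, 0, 0, 0, 0, 0); (1, 1, 1, 1, 1, 0, 0); (0, 0, 0, 0, 1, 0, 0))


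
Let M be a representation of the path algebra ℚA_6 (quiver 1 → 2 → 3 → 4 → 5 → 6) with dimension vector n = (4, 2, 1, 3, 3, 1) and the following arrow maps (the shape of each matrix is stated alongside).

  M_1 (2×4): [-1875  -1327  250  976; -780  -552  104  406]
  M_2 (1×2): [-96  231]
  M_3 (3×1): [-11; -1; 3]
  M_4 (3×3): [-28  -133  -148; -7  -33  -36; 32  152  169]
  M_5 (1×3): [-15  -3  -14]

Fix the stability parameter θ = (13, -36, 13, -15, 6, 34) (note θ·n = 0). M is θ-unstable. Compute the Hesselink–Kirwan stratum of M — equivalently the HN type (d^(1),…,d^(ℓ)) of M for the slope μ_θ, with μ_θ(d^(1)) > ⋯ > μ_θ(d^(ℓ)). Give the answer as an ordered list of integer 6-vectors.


Interval decomposition of M: I[1,1]^2, I[1,2], I[1,6], I[4,5]^2.
HN type (ℓ=6): μ^(1)=34; μ^(2)=13; μ^(3)=6; μ^(4)=-1; μ^(5)=-23/2; μ^(6)=-15

((0, 0, 0, 0, 0, 1); (2, 0, 0, 0, 0, 0); (0, 0, 0, 0, 3, 0); (0, 0, 1, 1, 0, 0); (2, 2, 0, 0, 0, 0); (0, 0, 0, 2, 0, 0))


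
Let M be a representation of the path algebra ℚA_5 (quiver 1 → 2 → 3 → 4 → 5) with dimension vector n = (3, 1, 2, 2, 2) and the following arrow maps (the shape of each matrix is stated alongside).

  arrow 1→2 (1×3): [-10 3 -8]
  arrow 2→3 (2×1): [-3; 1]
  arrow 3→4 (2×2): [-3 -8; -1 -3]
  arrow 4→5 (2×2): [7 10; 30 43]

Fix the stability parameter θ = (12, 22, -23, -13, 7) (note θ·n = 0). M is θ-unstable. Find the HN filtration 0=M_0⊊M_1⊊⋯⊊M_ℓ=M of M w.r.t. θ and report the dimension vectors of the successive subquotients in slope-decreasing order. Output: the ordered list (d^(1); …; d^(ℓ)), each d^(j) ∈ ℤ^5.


Interval decomposition of M: I[1,1]^2, I[1,5], I[3,5].
HN type (ℓ=5): μ^(1)=12; μ^(2)=7; μ^(3)=-1/2; μ^(4)=-13; μ^(5)=-23

((2, 0, 0, 0, 0); (0, 0, 0, 0, 2); (1, 1, 1, 1, 0); (0, 0, 0, 1, 0); (0, 0, 1, 0, 0))


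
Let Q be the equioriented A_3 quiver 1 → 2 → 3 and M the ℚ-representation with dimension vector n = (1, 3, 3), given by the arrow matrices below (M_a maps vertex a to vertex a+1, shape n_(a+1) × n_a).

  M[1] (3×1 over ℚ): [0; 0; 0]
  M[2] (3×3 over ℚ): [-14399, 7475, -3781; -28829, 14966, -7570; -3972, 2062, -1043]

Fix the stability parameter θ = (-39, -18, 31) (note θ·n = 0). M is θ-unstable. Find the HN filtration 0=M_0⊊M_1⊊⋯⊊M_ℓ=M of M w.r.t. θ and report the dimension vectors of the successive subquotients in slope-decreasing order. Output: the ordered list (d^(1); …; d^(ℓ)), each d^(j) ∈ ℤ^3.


Via rank(M_{q-1}∘⋯∘M_p): M ≅ I[1,1], I[2,3]^3.
μ_θ-semistable layers: μ^(1)=31; μ^(2)=-18; μ^(3)=-39

((0, 0, 3); (0, 3, 0); (1, 0, 0))


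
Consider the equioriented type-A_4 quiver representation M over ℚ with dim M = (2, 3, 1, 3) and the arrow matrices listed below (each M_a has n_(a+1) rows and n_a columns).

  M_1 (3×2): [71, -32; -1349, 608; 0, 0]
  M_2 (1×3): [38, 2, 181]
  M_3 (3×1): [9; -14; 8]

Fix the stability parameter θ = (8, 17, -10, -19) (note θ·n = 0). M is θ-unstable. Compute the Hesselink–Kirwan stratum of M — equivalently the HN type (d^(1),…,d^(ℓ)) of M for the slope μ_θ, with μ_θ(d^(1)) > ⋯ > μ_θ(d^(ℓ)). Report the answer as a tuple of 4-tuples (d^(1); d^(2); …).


Interval decomposition of M: I[1,1], I[1,2], I[2,2], I[2,4], I[4,4]^2.
HN type (ℓ=4): μ^(1)=17; μ^(2)=8; μ^(3)=-4; μ^(4)=-19

((0, 2, 0, 0); (2, 0, 0, 0); (0, 1, 1, 1); (0, 0, 0, 2))


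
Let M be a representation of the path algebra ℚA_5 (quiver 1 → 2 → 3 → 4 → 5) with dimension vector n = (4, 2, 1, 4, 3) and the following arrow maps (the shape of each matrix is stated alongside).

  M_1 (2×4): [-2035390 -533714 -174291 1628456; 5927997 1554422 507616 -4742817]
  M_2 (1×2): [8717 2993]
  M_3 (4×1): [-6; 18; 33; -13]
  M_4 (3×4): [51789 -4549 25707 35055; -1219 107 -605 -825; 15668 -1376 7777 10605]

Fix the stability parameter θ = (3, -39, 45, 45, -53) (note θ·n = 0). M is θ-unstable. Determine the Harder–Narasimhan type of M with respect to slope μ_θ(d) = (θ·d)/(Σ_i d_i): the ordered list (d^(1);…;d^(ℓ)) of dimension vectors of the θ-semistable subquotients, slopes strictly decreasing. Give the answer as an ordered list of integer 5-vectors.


Via rank(M_{q-1}∘⋯∘M_p): M ≅ I[1,1]^2, I[1,2], I[1,4], I[4,4], I[4,5]^2, I[5,5].
μ_θ-semistable layers: μ^(1)=45; μ^(2)=3; μ^(3)=-4; μ^(4)=-18; μ^(5)=-53

((0, 0, 1, 2, 0); (2, 0, 0, 0, 0); (0, 0, 0, 2, 2); (2, 2, 0, 0, 0); (0, 0, 0, 0, 1))


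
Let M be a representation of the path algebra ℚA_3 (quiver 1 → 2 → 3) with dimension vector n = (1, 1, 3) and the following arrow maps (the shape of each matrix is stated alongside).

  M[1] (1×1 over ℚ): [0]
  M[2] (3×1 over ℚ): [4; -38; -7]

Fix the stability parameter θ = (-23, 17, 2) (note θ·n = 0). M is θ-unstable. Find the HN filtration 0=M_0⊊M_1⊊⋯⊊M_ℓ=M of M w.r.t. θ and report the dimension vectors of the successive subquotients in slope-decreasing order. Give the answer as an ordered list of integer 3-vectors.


Interval decomposition of M: I[1,1], I[2,3], I[3,3]^2.
HN type (ℓ=3): μ^(1)=19/2; μ^(2)=2; μ^(3)=-23

((0, 1, 1); (0, 0, 2); (1, 0, 0))


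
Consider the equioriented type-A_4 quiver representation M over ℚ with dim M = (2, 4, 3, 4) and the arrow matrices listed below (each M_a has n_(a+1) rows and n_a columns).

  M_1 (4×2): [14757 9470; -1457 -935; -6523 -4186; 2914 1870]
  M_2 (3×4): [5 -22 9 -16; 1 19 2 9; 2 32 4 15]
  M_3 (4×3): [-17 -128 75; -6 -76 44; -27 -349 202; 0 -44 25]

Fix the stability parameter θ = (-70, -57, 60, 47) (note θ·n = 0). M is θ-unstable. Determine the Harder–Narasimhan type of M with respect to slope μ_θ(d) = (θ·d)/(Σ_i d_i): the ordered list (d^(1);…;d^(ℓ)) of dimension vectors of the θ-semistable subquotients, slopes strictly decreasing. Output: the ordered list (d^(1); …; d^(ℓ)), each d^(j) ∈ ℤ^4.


Barcode: M ≅ I[1,2], I[1,4], I[2,4]^2, I[4,4]. HN layers by μ_θ (4 steps, strictly decreasing):
  μ^(1)=107/2; μ^(2)=47; μ^(3)=-57; μ^(4)=-70

((0, 0, 3, 3); (0, 0, 0, 1); (0, 4, 0, 0); (2, 0, 0, 0))


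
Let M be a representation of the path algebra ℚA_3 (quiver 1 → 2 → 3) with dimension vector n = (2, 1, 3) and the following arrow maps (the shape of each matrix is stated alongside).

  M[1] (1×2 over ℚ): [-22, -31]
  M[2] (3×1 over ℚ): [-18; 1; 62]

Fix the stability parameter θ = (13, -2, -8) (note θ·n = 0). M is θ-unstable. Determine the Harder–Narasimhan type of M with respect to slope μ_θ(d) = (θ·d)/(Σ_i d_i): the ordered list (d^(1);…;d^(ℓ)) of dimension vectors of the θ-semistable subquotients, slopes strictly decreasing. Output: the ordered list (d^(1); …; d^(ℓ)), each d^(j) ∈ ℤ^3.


Barcode: M ≅ I[1,1], I[1,3], I[3,3]^2. HN layers by μ_θ (3 steps, strictly decreasing):
  μ^(1)=13; μ^(2)=1; μ^(3)=-8

((1, 0, 0); (1, 1, 1); (0, 0, 2))


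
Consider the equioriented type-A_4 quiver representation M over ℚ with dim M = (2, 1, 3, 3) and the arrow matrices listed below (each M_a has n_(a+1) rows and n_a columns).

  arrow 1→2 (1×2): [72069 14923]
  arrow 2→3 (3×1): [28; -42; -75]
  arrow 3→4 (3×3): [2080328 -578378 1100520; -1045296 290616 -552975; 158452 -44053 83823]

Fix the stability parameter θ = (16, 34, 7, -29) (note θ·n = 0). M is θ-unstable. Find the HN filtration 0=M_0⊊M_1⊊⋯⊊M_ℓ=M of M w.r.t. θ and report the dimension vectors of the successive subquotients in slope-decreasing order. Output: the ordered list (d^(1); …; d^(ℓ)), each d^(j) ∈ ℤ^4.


Barcode: M ≅ I[1,1], I[1,4], I[3,3], I[3,4], I[4,4]. HN layers by μ_θ (4 steps, strictly decreasing):
  μ^(1)=16; μ^(2)=7; μ^(3)=-11; μ^(4)=-29

((1, 0, 0, 0); (1, 1, 2, 1); (0, 0, 1, 1); (0, 0, 0, 1))


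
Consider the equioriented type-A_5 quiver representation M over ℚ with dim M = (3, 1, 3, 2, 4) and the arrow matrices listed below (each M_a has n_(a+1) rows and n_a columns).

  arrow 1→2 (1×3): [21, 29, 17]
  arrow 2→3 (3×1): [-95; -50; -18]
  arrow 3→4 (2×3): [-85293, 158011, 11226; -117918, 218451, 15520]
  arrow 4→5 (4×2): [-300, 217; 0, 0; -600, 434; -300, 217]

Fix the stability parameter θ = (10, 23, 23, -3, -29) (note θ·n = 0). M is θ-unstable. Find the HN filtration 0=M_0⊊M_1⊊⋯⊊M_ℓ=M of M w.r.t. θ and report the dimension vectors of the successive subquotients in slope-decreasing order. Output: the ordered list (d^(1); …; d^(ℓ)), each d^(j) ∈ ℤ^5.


Via rank(M_{q-1}∘⋯∘M_p): M ≅ I[1,1]^2, I[1,4], I[3,3], I[3,5], I[5,5]^3.
μ_θ-semistable layers: μ^(1)=23; μ^(2)=43/3; μ^(3)=10; μ^(4)=-3; μ^(5)=-29

((0, 0, 1, 0, 0); (0, 1, 1, 1, 0); (3, 0, 0, 0, 0); (0, 0, 1, 1, 1); (0, 0, 0, 0, 3))


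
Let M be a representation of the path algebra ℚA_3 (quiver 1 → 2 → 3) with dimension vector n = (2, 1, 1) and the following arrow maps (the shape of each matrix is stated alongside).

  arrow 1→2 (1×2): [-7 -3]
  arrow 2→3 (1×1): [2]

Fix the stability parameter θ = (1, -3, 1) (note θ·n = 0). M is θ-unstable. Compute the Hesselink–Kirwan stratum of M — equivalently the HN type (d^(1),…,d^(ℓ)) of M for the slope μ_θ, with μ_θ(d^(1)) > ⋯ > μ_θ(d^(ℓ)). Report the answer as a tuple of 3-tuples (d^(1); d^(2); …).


Via rank(M_{q-1}∘⋯∘M_p): M ≅ I[1,1], I[1,3].
μ_θ-semistable layers: μ^(1)=1; μ^(2)=-1

((1, 0, 1); (1, 1, 0))


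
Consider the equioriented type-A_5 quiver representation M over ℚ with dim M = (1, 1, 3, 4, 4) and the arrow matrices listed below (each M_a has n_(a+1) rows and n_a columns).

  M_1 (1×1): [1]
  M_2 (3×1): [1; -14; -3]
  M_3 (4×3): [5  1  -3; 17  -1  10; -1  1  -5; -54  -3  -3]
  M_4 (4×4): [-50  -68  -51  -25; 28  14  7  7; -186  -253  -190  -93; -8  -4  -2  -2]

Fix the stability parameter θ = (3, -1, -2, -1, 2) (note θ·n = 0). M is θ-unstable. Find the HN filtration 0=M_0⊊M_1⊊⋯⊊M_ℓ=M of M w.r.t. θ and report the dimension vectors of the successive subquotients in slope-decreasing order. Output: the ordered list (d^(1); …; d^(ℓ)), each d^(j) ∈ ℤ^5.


Interval decomposition of M: I[1,5], I[3,5]^2, I[4,4], I[5,5].
HN type (ℓ=4): μ^(1)=2; μ^(2)=-1/4; μ^(3)=-1; μ^(4)=-2

((0, 0, 0, 0, 4); (1, 1, 1, 1, 0); (0, 0, 0, 3, 0); (0, 0, 2, 0, 0))


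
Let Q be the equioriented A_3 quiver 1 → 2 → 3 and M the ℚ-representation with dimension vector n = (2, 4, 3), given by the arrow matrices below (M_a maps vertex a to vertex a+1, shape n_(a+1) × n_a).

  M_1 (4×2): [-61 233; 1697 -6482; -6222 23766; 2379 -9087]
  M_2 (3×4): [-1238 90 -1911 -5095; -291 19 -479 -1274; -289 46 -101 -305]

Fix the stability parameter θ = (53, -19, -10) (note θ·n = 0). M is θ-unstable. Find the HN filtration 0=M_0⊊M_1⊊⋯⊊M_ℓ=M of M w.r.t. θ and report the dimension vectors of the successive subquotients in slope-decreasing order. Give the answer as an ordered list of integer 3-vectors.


Barcode: M ≅ I[1,3]^2, I[2,2], I[2,3]. HN layers by μ_θ (3 steps, strictly decreasing):
  μ^(1)=8; μ^(2)=-10; μ^(3)=-19

((2, 2, 2); (0, 0, 1); (0, 2, 0))


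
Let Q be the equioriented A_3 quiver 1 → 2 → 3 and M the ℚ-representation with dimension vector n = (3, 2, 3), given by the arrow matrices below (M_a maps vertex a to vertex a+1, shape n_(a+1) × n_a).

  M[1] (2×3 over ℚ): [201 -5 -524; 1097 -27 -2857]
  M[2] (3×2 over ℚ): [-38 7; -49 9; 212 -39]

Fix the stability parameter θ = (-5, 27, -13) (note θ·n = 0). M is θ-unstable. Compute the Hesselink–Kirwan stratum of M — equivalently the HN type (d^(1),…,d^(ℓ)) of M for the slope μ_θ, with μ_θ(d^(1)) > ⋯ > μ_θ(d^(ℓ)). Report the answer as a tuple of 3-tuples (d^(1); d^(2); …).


Via rank(M_{q-1}∘⋯∘M_p): M ≅ I[1,1], I[1,3]^2, I[3,3].
μ_θ-semistable layers: μ^(1)=7; μ^(2)=-5; μ^(3)=-13

((0, 2, 2); (3, 0, 0); (0, 0, 1))


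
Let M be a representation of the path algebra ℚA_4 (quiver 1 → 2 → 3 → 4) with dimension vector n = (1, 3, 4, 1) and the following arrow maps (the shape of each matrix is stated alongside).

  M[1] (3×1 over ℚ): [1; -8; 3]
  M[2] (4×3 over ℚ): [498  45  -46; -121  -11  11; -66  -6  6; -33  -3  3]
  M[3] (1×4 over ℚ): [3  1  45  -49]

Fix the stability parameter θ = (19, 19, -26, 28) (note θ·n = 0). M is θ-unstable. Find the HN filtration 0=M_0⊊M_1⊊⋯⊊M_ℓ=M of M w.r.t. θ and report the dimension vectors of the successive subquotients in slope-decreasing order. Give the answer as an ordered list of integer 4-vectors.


Interval decomposition of M: I[1,2], I[2,3], I[2,4], I[3,3]^2.
HN type (ℓ=4): μ^(1)=28; μ^(2)=19; μ^(3)=-7/2; μ^(4)=-26

((0, 0, 0, 1); (1, 1, 0, 0); (0, 2, 2, 0); (0, 0, 2, 0))


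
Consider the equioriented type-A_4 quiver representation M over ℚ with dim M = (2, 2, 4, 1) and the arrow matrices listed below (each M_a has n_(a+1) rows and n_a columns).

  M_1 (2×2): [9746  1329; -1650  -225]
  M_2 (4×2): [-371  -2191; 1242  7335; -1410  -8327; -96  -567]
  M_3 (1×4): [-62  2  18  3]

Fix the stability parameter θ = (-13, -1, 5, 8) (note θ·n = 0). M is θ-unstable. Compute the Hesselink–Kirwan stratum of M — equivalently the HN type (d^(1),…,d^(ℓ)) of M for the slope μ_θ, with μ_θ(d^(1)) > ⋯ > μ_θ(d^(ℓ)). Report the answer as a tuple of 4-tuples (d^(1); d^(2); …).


Barcode: M ≅ I[1,1], I[1,4], I[2,3], I[3,3]^2. HN layers by μ_θ (4 steps, strictly decreasing):
  μ^(1)=8; μ^(2)=5; μ^(3)=-1; μ^(4)=-13

((0, 0, 0, 1); (0, 0, 4, 0); (0, 2, 0, 0); (2, 0, 0, 0))


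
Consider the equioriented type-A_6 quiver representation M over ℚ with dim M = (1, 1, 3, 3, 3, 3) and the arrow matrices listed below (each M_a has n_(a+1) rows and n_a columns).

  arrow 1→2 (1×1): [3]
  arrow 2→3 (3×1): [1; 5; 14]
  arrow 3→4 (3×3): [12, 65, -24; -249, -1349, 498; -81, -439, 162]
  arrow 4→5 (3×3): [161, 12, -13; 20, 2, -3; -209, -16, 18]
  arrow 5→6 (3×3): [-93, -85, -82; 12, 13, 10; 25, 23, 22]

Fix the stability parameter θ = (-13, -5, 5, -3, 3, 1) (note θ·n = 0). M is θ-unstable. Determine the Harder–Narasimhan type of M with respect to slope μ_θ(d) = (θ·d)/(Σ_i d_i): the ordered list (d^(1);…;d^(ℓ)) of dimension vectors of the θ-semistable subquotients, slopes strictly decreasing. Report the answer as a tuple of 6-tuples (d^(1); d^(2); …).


Interval decomposition of M: I[1,6], I[3,3], I[3,6], I[4,5], I[6,6].
HN type (ℓ=7): μ^(1)=5; μ^(2)=3; μ^(3)=2; μ^(4)=1; μ^(5)=-3; μ^(6)=-5; μ^(7)=-13

((0, 0, 1, 0, 0, 0); (0, 0, 0, 0, 1, 0); (0, 0, 0, 0, 2, 2); (0, 0, 2, 2, 0, 1); (0, 0, 0, 1, 0, 0); (0, 1, 0, 0, 0, 0); (1, 0, 0, 0, 0, 0))


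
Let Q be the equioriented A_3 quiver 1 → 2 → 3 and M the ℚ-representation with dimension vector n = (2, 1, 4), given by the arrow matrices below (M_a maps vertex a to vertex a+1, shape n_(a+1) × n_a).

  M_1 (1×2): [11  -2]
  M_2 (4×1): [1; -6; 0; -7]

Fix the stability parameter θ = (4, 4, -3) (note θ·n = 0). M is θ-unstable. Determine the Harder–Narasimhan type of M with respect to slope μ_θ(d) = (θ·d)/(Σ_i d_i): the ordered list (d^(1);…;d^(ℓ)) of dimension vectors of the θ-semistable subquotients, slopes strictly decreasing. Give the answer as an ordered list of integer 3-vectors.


Via rank(M_{q-1}∘⋯∘M_p): M ≅ I[1,1], I[1,3], I[3,3]^3.
μ_θ-semistable layers: μ^(1)=4; μ^(2)=5/3; μ^(3)=-3

((1, 0, 0); (1, 1, 1); (0, 0, 3))


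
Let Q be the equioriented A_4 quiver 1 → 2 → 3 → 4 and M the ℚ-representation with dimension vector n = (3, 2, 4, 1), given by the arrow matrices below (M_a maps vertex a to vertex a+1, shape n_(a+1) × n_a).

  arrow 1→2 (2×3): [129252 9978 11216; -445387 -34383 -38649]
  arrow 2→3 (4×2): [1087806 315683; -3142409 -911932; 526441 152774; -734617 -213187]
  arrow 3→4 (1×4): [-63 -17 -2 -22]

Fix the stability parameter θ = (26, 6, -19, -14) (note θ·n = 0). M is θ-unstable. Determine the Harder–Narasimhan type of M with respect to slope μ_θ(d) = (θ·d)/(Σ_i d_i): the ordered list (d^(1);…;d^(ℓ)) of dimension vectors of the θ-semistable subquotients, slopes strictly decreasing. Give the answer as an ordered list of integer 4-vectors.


Interval decomposition of M: I[1,1], I[1,3], I[1,4], I[3,3]^2.
HN type (ℓ=4): μ^(1)=26; μ^(2)=13/3; μ^(3)=-1/4; μ^(4)=-19

((1, 0, 0, 0); (1, 1, 1, 0); (1, 1, 1, 1); (0, 0, 2, 0))


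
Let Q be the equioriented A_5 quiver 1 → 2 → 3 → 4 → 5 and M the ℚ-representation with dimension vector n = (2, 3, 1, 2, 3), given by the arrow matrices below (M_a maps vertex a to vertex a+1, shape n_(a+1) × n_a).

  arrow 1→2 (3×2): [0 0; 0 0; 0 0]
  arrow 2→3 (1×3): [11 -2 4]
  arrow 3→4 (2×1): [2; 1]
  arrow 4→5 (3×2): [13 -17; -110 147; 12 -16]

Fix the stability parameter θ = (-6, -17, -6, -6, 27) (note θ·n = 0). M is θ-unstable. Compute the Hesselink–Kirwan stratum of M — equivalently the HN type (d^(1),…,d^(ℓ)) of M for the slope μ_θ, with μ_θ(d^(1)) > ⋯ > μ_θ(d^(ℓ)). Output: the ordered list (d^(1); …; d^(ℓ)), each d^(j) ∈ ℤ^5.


Via rank(M_{q-1}∘⋯∘M_p): M ≅ I[1,1]^2, I[2,2]^2, I[2,5], I[4,5], I[5,5].
μ_θ-semistable layers: μ^(1)=27; μ^(2)=-6; μ^(3)=-17

((0, 0, 0, 0, 3); (2, 0, 1, 2, 0); (0, 3, 0, 0, 0))


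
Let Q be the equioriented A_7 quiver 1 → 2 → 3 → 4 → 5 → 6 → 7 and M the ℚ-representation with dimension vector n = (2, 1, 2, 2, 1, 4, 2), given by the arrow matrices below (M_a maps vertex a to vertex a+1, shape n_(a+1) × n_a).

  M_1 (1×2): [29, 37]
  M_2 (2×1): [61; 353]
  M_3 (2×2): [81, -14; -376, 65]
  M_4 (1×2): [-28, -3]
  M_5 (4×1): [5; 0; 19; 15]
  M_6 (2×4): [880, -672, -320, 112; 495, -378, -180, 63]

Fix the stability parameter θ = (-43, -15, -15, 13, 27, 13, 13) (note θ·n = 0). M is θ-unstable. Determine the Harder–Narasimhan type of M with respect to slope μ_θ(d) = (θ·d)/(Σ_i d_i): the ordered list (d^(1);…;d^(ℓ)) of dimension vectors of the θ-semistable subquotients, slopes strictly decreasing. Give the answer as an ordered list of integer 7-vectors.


Interval decomposition of M: I[1,1], I[1,6], I[3,4], I[6,6]^2, I[6,7], I[7,7].
HN type (ℓ=4): μ^(1)=20; μ^(2)=13; μ^(3)=-15; μ^(4)=-43

((0, 0, 0, 0, 1, 1, 0); (0, 0, 0, 2, 0, 3, 2); (0, 1, 2, 0, 0, 0, 0); (2, 0, 0, 0, 0, 0, 0))


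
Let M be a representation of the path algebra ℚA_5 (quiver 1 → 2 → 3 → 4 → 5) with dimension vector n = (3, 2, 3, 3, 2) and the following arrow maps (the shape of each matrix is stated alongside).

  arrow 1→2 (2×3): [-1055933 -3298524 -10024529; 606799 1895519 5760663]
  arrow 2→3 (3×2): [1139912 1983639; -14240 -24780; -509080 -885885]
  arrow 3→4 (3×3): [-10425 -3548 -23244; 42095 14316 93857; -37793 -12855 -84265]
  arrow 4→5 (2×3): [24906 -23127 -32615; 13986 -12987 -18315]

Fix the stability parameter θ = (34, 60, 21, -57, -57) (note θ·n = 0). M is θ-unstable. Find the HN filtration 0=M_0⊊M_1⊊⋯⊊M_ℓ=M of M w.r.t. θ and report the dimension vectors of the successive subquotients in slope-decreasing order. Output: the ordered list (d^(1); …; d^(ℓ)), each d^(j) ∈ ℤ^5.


Interval decomposition of M: I[1,1], I[1,2], I[1,4], I[3,4], I[3,5], I[5,5].
HN type (ℓ=6): μ^(1)=60; μ^(2)=34; μ^(3)=29/2; μ^(4)=-18; μ^(5)=-31; μ^(6)=-57

((0, 1, 0, 0, 0); (2, 0, 0, 0, 0); (1, 1, 1, 1, 0); (0, 0, 1, 1, 0); (0, 0, 1, 1, 1); (0, 0, 0, 0, 1))


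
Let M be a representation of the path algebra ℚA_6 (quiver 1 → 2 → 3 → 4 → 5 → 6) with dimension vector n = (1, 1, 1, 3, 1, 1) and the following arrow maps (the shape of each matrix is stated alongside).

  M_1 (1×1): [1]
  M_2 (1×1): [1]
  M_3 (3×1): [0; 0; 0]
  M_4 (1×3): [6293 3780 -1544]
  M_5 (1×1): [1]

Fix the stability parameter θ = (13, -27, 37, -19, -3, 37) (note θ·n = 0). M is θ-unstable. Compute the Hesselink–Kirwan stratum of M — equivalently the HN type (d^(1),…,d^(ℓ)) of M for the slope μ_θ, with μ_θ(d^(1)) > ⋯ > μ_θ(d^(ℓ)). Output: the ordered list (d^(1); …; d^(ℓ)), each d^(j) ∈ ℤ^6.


Barcode: M ≅ I[1,3], I[4,4]^2, I[4,6]. HN layers by μ_θ (4 steps, strictly decreasing):
  μ^(1)=37; μ^(2)=-3; μ^(3)=-7; μ^(4)=-19

((0, 0, 1, 0, 0, 1); (0, 0, 0, 0, 1, 0); (1, 1, 0, 0, 0, 0); (0, 0, 0, 3, 0, 0))


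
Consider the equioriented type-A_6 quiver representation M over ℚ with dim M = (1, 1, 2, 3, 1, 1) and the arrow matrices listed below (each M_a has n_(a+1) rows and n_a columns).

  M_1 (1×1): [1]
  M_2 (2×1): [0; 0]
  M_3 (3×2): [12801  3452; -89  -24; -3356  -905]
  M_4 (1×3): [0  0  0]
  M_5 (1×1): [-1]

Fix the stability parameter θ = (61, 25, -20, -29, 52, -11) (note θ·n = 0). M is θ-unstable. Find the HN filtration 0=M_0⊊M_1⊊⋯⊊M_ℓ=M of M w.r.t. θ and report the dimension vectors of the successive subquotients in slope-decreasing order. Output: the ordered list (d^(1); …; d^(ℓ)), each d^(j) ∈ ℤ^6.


Interval decomposition of M: I[1,2], I[3,4]^2, I[4,4], I[5,6].
HN type (ℓ=4): μ^(1)=43; μ^(2)=41/2; μ^(3)=-49/2; μ^(4)=-29

((1, 1, 0, 0, 0, 0); (0, 0, 0, 0, 1, 1); (0, 0, 2, 2, 0, 0); (0, 0, 0, 1, 0, 0))


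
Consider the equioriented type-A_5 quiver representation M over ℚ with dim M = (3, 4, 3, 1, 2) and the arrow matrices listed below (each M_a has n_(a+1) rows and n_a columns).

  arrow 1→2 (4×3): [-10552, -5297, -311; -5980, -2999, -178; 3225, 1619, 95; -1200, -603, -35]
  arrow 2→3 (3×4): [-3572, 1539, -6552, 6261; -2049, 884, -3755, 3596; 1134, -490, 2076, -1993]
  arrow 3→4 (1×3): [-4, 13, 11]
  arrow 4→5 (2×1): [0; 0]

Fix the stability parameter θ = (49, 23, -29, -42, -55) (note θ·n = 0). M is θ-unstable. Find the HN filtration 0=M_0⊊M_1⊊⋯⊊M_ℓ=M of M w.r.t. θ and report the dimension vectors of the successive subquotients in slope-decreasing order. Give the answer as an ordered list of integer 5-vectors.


Interval decomposition of M: I[1,3]^2, I[1,4], I[2,2], I[5,5]^2.
HN type (ℓ=4): μ^(1)=23; μ^(2)=43/3; μ^(3)=1/4; μ^(4)=-55

((0, 1, 0, 0, 0); (2, 2, 2, 0, 0); (1, 1, 1, 1, 0); (0, 0, 0, 0, 2))


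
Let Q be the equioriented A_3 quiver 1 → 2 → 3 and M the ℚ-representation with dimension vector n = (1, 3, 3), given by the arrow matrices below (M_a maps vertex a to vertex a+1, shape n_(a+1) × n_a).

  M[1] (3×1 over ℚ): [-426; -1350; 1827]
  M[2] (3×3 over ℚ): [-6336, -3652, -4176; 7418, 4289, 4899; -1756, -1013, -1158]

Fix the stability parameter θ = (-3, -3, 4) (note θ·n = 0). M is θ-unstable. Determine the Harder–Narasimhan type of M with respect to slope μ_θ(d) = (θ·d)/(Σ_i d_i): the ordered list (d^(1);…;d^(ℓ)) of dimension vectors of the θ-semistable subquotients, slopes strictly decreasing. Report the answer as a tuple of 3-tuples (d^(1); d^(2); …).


Interval decomposition of M: I[1,3], I[2,2], I[2,3], I[3,3].
HN type (ℓ=2): μ^(1)=4; μ^(2)=-3

((0, 0, 3); (1, 3, 0))
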